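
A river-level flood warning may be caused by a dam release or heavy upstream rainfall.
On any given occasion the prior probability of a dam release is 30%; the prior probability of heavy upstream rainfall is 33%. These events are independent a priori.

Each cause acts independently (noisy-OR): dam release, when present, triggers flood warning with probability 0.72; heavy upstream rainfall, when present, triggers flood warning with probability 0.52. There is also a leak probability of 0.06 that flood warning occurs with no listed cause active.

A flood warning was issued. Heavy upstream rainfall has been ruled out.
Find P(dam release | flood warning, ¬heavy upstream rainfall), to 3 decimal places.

Under noisy-OR, P(flood warning | causes) = 1 − (1−0.06)·∏(1−qᵢ) over the active causes.
P(flood warning | ¬heavy upstream rainfall) = 0.06×0.7 + 0.7368×0.3 = 0.042000 + 0.221040 = 0.263040
Restricting to configurations with dam release present: 0.7368×0.3 = 0.221040.
P(dam release | flood warning, ¬heavy upstream rainfall) = 0.221040 / 0.263040 ≈ 0.840

P(dam release | flood warning, ¬heavy upstream rainfall) ≈ 0.840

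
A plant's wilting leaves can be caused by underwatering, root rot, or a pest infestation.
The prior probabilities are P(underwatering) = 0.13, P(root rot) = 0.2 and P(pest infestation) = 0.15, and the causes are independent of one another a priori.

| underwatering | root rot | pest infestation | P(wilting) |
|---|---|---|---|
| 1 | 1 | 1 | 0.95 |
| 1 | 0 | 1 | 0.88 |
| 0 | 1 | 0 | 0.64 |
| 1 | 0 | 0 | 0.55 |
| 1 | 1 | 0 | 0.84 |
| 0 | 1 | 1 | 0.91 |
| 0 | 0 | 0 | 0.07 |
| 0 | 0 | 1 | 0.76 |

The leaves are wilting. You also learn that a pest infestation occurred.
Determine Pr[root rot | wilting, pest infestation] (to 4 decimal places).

Pr[root rot | wilting, pest infestation] ≈ 0.2278

P(wilting | pest infestation) = 0.76×0.87×0.8 + 0.91×0.87×0.2 + 0.88×0.13×0.8 + 0.95×0.13×0.2 = 0.528960 + 0.158340 + 0.091520 + 0.024700 = 0.803520
The root rot-present share is 0.158340 + 0.024700 = 0.183040.
Hence the posterior is 0.183040/0.803520 ≈ 0.2278.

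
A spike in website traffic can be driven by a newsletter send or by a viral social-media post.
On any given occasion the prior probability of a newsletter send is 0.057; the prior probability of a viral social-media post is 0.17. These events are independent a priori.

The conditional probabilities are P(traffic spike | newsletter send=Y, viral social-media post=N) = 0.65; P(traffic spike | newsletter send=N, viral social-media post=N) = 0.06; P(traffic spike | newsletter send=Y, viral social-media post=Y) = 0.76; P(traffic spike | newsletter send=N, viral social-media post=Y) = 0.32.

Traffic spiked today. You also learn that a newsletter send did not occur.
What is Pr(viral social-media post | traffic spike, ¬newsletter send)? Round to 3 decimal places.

Pr(viral social-media post | traffic spike, ¬newsletter send) ≈ 0.522

Enumerate both values of viral social-media post and weight by the priors:
  P(traffic spike | ¬newsletter send) = 0.06·0.83 + 0.32·0.17
        = 0.049800 + 0.054400 = 0.104200
The terms with viral social-media post present sum to 0.054400, so
  P(viral social-media post | traffic spike, ¬newsletter send) = 0.054400 / 0.104200 ≈ 0.522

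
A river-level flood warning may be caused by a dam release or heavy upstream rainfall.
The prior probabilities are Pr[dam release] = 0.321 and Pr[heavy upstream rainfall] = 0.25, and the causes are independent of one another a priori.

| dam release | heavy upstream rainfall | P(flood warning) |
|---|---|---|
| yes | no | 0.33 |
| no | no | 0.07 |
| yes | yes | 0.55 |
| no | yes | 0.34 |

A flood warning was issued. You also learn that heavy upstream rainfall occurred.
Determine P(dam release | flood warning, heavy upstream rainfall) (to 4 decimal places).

Numerator (weight on configurations with dam release): 0.55·0.321 = 0.176550
The normalizing constant is 0.34·0.679 + 0.55·0.321 = 0.407410
Posterior = 0.176550 / 0.407410 ≈ 0.4333

P(dam release | flood warning, heavy upstream rainfall) ≈ 0.4333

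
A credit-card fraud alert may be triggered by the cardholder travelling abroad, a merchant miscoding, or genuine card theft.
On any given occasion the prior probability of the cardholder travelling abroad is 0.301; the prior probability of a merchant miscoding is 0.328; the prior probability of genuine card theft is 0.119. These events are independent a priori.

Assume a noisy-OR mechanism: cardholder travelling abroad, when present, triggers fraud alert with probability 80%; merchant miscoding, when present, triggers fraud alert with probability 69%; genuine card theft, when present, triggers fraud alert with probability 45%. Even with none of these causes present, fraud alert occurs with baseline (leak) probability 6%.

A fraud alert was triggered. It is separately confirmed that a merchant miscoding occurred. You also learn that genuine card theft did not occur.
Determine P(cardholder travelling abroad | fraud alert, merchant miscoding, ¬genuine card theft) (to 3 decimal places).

Under noisy-OR, P(fraud alert | causes) = 1 − (1−0.06)·∏(1−qᵢ) over the active causes.
P(fraud alert | merchant miscoding, ¬genuine card theft) = 0.7086*0.699 + 0.94172*0.301 = 0.495311 + 0.283458 = 0.778769
The cardholder travelling abroad-present share is 0.94172*0.301 = 0.283458.
P(cardholder travelling abroad | fraud alert, merchant miscoding, ¬genuine card theft) = 0.283458 / 0.778769 ≈ 0.364

P(cardholder travelling abroad | fraud alert, merchant miscoding, ¬genuine card theft) ≈ 0.364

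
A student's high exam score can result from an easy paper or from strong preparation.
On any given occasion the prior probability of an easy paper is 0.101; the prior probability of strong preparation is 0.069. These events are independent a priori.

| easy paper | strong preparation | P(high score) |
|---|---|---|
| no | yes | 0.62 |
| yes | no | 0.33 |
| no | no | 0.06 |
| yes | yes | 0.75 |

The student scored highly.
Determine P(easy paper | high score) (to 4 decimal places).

P(easy paper | high score) ≈ 0.2902

P(high score) = 0.06*0.899*0.931 + 0.62*0.899*0.069 + 0.33*0.101*0.931 + 0.75*0.101*0.069 = 0.050218 + 0.038459 + 0.031030 + 0.005227 = 0.124934
Restricting to configurations with easy paper present: 0.031030 + 0.005227 = 0.036257.
Hence the posterior is 0.036257/0.124934 ≈ 0.2902.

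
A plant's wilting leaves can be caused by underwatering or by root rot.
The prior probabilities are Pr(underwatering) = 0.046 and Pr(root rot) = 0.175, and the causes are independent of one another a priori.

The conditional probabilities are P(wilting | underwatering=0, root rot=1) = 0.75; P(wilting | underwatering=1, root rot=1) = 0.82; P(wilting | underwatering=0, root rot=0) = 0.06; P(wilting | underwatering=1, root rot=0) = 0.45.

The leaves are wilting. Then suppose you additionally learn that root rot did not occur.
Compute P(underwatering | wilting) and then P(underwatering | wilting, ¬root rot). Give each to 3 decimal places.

P(underwatering | wilting) ≈ 0.121; P(underwatering | wilting, ¬root rot) ≈ 0.266

P(wilting) = 0.06×0.954×0.825 + 0.75×0.954×0.175 + 0.45×0.046×0.825 + 0.82×0.046×0.175 = 0.047223 + 0.125213 + 0.017077 + 0.006601 = 0.196114
Of this, 0.023678 comes from 0.017077 + 0.006601 (the underwatering=true cases).
So P(underwatering | wilting) = 0.023678/0.196114 ≈ 0.121.

With the extra evidence:
P(wilting | ¬root rot) = 0.06·0.954 + 0.45·0.046 = 0.057240 + 0.020700 = 0.077940
Of this, 0.020700 comes from 0.45·0.046 (the underwatering=true cases).
So P(underwatering | wilting, ¬root rot) = 0.020700/0.077940 ≈ 0.266.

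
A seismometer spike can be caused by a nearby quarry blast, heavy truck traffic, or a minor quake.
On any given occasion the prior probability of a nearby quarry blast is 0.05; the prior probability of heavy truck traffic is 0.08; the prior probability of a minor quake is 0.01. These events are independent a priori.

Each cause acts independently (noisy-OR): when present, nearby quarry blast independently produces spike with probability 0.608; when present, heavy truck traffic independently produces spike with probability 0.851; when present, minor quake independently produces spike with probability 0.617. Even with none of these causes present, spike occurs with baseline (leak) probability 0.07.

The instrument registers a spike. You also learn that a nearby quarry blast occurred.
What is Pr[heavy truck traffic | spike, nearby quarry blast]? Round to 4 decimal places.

Pr[heavy truck traffic | spike, nearby quarry blast] ≈ 0.1143

Under noisy-OR, P(spike | causes) = 1 − (1−0.07)·∏(1−qᵢ) over the active causes.
Weight on heavy truck traffic=true, given the evidence: 0.074898 + 0.000783 = 0.075681
Denominator P(spike | nearby quarry blast): 0.63544×0.92×0.99 + 0.860374×0.92×0.01 + 0.945681×0.08×0.99 + 0.979196×0.08×0.01 = 0.662355
Posterior = 0.075681 / 0.662355 ≈ 0.1143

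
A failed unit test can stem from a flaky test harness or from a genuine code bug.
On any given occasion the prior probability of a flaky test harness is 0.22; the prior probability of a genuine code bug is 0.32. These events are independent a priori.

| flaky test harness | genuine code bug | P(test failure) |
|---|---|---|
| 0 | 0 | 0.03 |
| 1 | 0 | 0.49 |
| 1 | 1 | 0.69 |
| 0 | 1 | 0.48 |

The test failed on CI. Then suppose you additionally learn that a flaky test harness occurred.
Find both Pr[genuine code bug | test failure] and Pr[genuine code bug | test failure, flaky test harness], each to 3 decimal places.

For the numerator, keep only genuine code bug=true terms: 0.119808 + 0.048576 = 0.168384
Denominator P(test failure): 0.03·0.78·0.68 + 0.48·0.78·0.32 + 0.49·0.22·0.68 + 0.69·0.22·0.32 = 0.257600
Posterior = 0.168384 / 0.257600 ≈ 0.654

Now also conditioning on flaky test harness=true:
Enumerate both values of genuine code bug and weight by the priors:
  P(test failure | flaky test harness) = 0.49×0.68 + 0.69×0.32
        = 0.333200 + 0.220800 = 0.554000
Configurations with genuine code bug contribute 0.220800, so
  P(genuine code bug | test failure, flaky test harness) = 0.220800 / 0.554000 ≈ 0.399

Pr[genuine code bug | test failure] ≈ 0.654; Pr[genuine code bug | test failure, flaky test harness] ≈ 0.399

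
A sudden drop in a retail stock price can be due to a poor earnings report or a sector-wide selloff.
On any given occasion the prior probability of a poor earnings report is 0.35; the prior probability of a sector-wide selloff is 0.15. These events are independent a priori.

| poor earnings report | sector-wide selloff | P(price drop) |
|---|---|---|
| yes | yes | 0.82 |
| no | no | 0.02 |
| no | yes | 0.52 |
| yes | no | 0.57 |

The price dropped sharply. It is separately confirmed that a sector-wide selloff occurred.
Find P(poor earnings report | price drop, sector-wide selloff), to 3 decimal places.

Enumerate both values of poor earnings report and weight by the priors:
  P(price drop | sector-wide selloff) = 0.52*0.65 + 0.82*0.35
        = 0.338000 + 0.287000 = 0.625000
The terms with poor earnings report present sum to 0.287000, so
  P(poor earnings report | price drop, sector-wide selloff) = 0.287000 / 0.625000 ≈ 0.459

P(poor earnings report | price drop, sector-wide selloff) ≈ 0.459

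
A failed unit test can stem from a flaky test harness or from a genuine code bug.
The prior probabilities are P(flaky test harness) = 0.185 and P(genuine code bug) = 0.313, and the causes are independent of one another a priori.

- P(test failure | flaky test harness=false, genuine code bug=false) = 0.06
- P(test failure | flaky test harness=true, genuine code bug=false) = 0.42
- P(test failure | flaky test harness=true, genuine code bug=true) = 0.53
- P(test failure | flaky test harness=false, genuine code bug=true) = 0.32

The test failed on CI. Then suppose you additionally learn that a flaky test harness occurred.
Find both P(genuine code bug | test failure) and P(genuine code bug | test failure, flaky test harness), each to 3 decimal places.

For the numerator, keep only genuine code bug=true terms: 0.081630 + 0.030690 = 0.112320
Normalizer over all consistent configurations: 0.06·0.815·0.687 + 0.32·0.815·0.313 + 0.42·0.185·0.687 + 0.53·0.185·0.313 = 0.199294
P(genuine code bug | test failure) = 0.112320/0.199294 ≈ 0.564

Now condition on the additional information:
Numerator (weight on configurations with genuine code bug): 0.53×0.313 = 0.165890
Normalizer over all consistent configurations: 0.42×0.687 + 0.53×0.313 = 0.454430
Posterior = 0.165890 / 0.454430 ≈ 0.365
Conditioning on flaky test harness lowers the posterior on genuine code bug: the classic explaining-away effect in a common-effect structure.

P(genuine code bug | test failure) ≈ 0.564; P(genuine code bug | test failure, flaky test harness) ≈ 0.365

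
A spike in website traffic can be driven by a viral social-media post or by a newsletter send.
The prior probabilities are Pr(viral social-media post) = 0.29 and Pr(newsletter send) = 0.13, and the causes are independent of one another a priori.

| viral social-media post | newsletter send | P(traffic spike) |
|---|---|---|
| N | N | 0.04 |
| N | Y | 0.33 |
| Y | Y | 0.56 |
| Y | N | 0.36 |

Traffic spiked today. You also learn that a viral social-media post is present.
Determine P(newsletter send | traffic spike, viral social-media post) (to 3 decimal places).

Enumerate both values of newsletter send and weight by the priors:
  P(traffic spike | viral social-media post) = 0.36×0.87 + 0.56×0.13
        = 0.313200 + 0.072800 = 0.386000
Keeping only the newsletter send-present terms gives 0.072800, so
  P(newsletter send | traffic spike, viral social-media post) = 0.072800 / 0.386000 ≈ 0.189

P(newsletter send | traffic spike, viral social-media post) ≈ 0.189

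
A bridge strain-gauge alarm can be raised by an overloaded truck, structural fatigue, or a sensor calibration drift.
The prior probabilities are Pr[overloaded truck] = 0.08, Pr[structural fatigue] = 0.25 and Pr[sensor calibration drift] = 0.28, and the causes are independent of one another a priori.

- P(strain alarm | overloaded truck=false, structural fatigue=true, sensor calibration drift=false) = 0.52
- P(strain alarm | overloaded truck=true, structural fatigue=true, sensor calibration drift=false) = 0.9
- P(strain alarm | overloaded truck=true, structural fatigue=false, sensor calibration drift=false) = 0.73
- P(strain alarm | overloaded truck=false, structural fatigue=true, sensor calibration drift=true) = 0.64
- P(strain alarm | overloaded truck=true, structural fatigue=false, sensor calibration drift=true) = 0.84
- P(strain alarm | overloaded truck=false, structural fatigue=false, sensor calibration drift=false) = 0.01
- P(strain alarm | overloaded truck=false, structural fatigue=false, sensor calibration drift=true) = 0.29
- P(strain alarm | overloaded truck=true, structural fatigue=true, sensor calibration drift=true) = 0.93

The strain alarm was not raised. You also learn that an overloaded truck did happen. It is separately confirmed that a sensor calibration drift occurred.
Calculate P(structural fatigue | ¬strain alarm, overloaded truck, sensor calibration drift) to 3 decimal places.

P(structural fatigue | ¬strain alarm, overloaded truck, sensor calibration drift) ≈ 0.127

P(¬strain alarm | overloaded truck, sensor calibration drift) = 0.16*0.75 + 0.07*0.25 = 0.120000 + 0.017500 = 0.137500
Restricting to configurations with structural fatigue present: 0.07*0.25 = 0.017500.
P(structural fatigue | ¬strain alarm, overloaded truck, sensor calibration drift) = 0.017500 / 0.137500 ≈ 0.127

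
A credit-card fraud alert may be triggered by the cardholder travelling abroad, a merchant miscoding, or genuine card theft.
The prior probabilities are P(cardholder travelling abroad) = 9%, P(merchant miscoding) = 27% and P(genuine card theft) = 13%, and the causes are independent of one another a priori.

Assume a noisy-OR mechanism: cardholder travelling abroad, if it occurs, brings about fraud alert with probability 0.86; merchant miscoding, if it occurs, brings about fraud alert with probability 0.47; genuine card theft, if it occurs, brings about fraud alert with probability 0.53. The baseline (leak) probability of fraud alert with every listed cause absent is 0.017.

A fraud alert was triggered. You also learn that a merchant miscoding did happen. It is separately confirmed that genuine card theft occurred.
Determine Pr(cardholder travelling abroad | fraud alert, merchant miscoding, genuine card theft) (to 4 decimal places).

Pr(cardholder travelling abroad | fraud alert, merchant miscoding, genuine card theft) ≈ 0.1123

Under noisy-OR, P(fraud alert | causes) = 1 − (1−0.017)·∏(1−qᵢ) over the active causes.
Enumerate both values of cardholder travelling abroad and weight by the priors:
  P(fraud alert | merchant miscoding, genuine card theft) = 0.755135×0.91 + 0.965719×0.09
        = 0.687173 + 0.086915 = 0.774088
The terms with cardholder travelling abroad present sum to 0.086915, so
  P(cardholder travelling abroad | fraud alert, merchant miscoding, genuine card theft) = 0.086915 / 0.774088 ≈ 0.1123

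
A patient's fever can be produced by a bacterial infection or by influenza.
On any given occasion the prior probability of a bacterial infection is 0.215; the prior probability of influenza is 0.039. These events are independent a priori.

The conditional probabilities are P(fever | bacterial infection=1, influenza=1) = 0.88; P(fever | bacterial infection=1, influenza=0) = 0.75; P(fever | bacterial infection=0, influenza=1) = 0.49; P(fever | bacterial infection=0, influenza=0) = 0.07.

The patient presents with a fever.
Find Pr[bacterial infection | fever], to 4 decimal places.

Sum P(fever|·) weighted by the priors over the 4 (bacterial infection, influenza) configurations:
  P(fever) = 0.07*0.785*0.961 + 0.49*0.785*0.039 + 0.75*0.215*0.961 + 0.88*0.215*0.039
        = 0.052807 + 0.015001 + 0.154961 + 0.007379 = 0.230148
Keeping only the bacterial infection-present terms gives 0.162340, so
  P(bacterial infection | fever) = 0.162340 / 0.230148 ≈ 0.7054

Pr[bacterial infection | fever] ≈ 0.7054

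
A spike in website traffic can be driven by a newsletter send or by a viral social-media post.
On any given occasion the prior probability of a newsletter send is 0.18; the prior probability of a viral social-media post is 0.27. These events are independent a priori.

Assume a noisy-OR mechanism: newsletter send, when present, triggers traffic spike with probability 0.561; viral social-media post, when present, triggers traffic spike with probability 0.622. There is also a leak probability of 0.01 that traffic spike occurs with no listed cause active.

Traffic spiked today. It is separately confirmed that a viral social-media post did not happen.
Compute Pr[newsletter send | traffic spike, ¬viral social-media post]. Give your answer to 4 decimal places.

Pr[newsletter send | traffic spike, ¬viral social-media post] ≈ 0.9254

Under noisy-OR, P(traffic spike | causes) = 1 − (1−0.01)·∏(1−qᵢ) over the active causes.
P(traffic spike | ¬viral social-media post) = 0.01·0.82 + 0.56539·0.18 = 0.008200 + 0.101770 = 0.109970
Restricting to configurations with newsletter send present: 0.56539·0.18 = 0.101770.
P(newsletter send | traffic spike, ¬viral social-media post) = 0.101770 / 0.109970 ≈ 0.9254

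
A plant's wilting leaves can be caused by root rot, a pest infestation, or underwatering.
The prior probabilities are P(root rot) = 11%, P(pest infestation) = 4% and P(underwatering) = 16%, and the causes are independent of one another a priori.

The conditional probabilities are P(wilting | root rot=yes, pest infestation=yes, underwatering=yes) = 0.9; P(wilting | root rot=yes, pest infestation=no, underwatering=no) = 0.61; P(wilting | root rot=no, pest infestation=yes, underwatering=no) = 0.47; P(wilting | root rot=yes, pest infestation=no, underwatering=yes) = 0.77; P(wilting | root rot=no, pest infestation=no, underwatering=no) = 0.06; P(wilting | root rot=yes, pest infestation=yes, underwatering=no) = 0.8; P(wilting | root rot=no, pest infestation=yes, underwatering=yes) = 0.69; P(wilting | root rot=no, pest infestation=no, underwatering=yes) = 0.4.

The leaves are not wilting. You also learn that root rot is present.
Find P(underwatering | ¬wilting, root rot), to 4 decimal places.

P(underwatering | ¬wilting, root rot) ≈ 0.1007

Enumerate the 4 (pest infestation, underwatering) configurations and weight by the priors:
  P(¬wilting | root rot) = 0.39*0.96*0.84 + 0.23*0.96*0.16 + 0.2*0.04*0.84 + 0.1*0.04*0.16
        = 0.314496 + 0.035328 + 0.006720 + 0.000640 = 0.357184
Keeping only the underwatering-present terms gives 0.035968, so
  P(underwatering | ¬wilting, root rot) = 0.035968 / 0.357184 ≈ 0.1007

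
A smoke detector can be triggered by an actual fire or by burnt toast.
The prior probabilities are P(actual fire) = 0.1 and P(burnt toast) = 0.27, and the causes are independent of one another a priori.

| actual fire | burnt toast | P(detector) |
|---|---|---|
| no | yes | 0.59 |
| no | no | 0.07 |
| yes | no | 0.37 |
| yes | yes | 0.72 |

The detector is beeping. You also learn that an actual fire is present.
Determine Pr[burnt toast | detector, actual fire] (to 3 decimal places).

Sum P(detector|·) weighted by the priors over both values of burnt toast:
  P(detector | actual fire) = 0.37·0.73 + 0.72·0.27
        = 0.270100 + 0.194400 = 0.464500
Configurations with burnt toast contribute 0.194400, so
  P(burnt toast | detector, actual fire) = 0.194400 / 0.464500 ≈ 0.419

Pr[burnt toast | detector, actual fire] ≈ 0.419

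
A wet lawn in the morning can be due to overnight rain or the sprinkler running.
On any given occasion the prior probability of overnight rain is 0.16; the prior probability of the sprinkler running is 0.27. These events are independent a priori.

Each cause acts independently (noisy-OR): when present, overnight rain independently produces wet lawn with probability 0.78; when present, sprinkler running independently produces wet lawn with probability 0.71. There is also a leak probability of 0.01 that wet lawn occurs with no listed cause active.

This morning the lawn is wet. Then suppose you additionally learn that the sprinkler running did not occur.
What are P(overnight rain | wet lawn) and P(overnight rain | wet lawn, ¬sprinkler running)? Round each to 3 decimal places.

Under noisy-OR, P(wet lawn | causes) = 1 − (1−0.01)·∏(1−qᵢ) over the active causes.
Sum P(wet lawn|·) weighted by the priors over the 4 (overnight rain, sprinkler running) configurations:
  P(wet lawn) = 0.01·0.84·0.73 + 0.7129·0.84·0.27 + 0.7822·0.16·0.73 + 0.936838·0.16·0.27
        = 0.006132 + 0.161686 + 0.091361 + 0.040471 = 0.299650
Keeping only the overnight rain-present terms gives 0.131832, so
  P(overnight rain | wet lawn) = 0.131832 / 0.299650 ≈ 0.440

Now also conditioning on sprinkler running≠true:
For the numerator, keep only overnight rain=true terms: 0.7822×0.16 = 0.125152
The normalizing constant is 0.01×0.84 + 0.7822×0.16 = 0.133552
P(overnight rain | wet lawn, ¬sprinkler running) = 0.125152/0.133552 ≈ 0.937
Ruling out sprinkler running raises the posterior on overnight rain — the flip side of explaining away.

P(overnight rain | wet lawn) ≈ 0.440; P(overnight rain | wet lawn, ¬sprinkler running) ≈ 0.937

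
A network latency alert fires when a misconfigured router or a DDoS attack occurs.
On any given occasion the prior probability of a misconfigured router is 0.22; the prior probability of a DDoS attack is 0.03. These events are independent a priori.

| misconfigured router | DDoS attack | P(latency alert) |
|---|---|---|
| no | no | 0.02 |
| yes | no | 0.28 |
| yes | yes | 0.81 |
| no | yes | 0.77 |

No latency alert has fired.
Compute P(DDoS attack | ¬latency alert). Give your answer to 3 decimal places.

P(DDoS attack | ¬latency alert) ≈ 0.007

P(¬latency alert) = 0.98×0.78×0.97 + 0.23×0.78×0.03 + 0.72×0.22×0.97 + 0.19×0.22×0.03 = 0.741468 + 0.005382 + 0.153648 + 0.001254 = 0.901752
Restricting to configurations with DDoS attack present: 0.005382 + 0.001254 = 0.006636.
P(DDoS attack | ¬latency alert) = 0.006636 / 0.901752 ≈ 0.007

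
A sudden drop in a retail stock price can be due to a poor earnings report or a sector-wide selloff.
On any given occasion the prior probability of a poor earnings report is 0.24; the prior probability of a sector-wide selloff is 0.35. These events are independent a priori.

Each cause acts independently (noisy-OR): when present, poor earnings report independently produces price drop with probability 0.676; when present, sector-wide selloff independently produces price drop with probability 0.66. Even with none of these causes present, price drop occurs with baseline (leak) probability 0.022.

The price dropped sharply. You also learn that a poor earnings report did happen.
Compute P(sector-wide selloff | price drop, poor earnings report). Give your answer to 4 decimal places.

Under noisy-OR, P(price drop | causes) = 1 − (1−0.022)·∏(1−qᵢ) over the active causes.
Weight on sector-wide selloff=true, given the evidence: 0.892264×0.35 = 0.312292
The normalizing constant is 0.683128×0.65 + 0.892264×0.35 = 0.756325
Posterior = 0.312292 / 0.756325 ≈ 0.4129

P(sector-wide selloff | price drop, poor earnings report) ≈ 0.4129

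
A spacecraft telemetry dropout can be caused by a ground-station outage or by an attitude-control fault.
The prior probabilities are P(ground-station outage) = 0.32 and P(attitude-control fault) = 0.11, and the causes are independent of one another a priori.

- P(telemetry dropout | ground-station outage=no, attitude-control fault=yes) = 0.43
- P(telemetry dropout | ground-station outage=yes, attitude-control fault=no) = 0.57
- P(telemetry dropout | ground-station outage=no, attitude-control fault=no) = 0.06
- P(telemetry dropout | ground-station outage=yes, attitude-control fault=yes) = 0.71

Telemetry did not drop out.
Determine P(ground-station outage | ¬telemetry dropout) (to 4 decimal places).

P(ground-station outage | ¬telemetry dropout) ≈ 0.1783

P(¬telemetry dropout) = 0.94*0.68*0.89 + 0.57*0.68*0.11 + 0.43*0.32*0.89 + 0.29*0.32*0.11 = 0.568888 + 0.042636 + 0.122464 + 0.010208 = 0.744196
Of this, 0.132672 comes from 0.122464 + 0.010208 (the ground-station outage=true cases).
So P(ground-station outage | ¬telemetry dropout) = 0.132672/0.744196 ≈ 0.1783.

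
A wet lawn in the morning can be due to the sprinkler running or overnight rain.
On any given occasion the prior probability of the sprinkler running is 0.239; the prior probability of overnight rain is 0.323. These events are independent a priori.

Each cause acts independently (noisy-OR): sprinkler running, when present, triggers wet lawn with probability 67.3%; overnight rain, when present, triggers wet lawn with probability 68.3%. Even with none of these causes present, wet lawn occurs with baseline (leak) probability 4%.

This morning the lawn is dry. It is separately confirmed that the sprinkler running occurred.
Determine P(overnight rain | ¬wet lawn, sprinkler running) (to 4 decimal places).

Under noisy-OR, P(wet lawn | causes) = 1 − (1−0.04)·∏(1−qᵢ) over the active causes.
Enumerate both values of overnight rain and weight by the priors:
  P(¬wet lawn | sprinkler running) = 0.31392·0.677 + 0.099513·0.323
        = 0.212524 + 0.032143 = 0.244667
Configurations with overnight rain contribute 0.032143, so
  P(overnight rain | ¬wet lawn, sprinkler running) = 0.032143 / 0.244667 ≈ 0.1314

P(overnight rain | ¬wet lawn, sprinkler running) ≈ 0.1314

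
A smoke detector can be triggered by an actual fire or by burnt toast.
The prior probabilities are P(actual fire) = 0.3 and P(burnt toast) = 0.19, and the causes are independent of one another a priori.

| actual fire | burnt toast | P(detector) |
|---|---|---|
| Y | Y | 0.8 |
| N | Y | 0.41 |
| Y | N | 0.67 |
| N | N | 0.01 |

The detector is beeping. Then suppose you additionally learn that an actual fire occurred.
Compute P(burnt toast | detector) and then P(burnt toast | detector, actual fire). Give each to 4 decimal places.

P(detector) = 0.01*0.7*0.81 + 0.41*0.7*0.19 + 0.67*0.3*0.81 + 0.8*0.3*0.19 = 0.005670 + 0.054530 + 0.162810 + 0.045600 = 0.268610
The burnt toast-present share is 0.054530 + 0.045600 = 0.100130.
So P(burnt toast | detector) = 0.100130/0.268610 ≈ 0.3728.

With the extra evidence:
By total probability over both values of burnt toast:
  P(detector | actual fire) = 0.67×0.81 + 0.8×0.19
        = 0.542700 + 0.152000 = 0.694700
Configurations with burnt toast contribute 0.152000, so
  P(burnt toast | detector, actual fire) = 0.152000 / 0.694700 ≈ 0.2188
This is intercausal reasoning (explaining away): once actual fire accounts for the detector, burnt toast becomes less likely.

P(burnt toast | detector) ≈ 0.3728; P(burnt toast | detector, actual fire) ≈ 0.2188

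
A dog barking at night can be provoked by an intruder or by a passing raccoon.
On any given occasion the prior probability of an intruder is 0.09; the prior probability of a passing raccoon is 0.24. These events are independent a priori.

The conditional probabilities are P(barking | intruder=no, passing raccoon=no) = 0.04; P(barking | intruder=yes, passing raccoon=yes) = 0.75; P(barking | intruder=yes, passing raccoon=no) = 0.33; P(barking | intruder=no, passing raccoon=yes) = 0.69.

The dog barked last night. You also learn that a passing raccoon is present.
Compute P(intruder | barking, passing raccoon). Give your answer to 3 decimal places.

P(intruder | barking, passing raccoon) ≈ 0.097

P(barking | passing raccoon) = 0.69*0.91 + 0.75*0.09 = 0.627900 + 0.067500 = 0.695400
Of this, 0.067500 comes from 0.75*0.09 (the intruder=true cases).
P(intruder | barking, passing raccoon) = 0.067500 / 0.695400 ≈ 0.097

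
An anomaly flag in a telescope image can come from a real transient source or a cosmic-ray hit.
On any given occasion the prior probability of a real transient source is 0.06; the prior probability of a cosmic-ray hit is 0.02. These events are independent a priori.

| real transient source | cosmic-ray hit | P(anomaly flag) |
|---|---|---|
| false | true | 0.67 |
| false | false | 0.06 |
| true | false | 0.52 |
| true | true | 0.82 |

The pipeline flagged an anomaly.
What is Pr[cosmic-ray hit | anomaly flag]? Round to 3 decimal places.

P(anomaly flag) = 0.06·0.94·0.98 + 0.67·0.94·0.02 + 0.52·0.06·0.98 + 0.82·0.06·0.02 = 0.055272 + 0.012596 + 0.030576 + 0.000984 = 0.099428
The cosmic-ray hit-present share is 0.012596 + 0.000984 = 0.013580.
Hence the posterior is 0.013580/0.099428 ≈ 0.137.

Pr[cosmic-ray hit | anomaly flag] ≈ 0.137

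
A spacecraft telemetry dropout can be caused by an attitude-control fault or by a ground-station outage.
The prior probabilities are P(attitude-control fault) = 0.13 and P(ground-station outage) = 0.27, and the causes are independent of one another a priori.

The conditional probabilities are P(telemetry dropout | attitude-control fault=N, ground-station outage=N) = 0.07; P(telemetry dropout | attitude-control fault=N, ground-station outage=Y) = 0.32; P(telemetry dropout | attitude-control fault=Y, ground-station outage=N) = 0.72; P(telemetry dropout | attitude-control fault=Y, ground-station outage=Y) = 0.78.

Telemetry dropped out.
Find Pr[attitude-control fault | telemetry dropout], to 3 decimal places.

Pr[attitude-control fault | telemetry dropout] ≈ 0.444

For the numerator, keep only attitude-control fault=true terms: 0.068328 + 0.027378 = 0.095706
Denominator P(telemetry dropout): 0.07×0.87×0.73 + 0.32×0.87×0.27 + 0.72×0.13×0.73 + 0.78×0.13×0.27 = 0.215331
P(attitude-control fault | telemetry dropout) = 0.095706/0.215331 ≈ 0.444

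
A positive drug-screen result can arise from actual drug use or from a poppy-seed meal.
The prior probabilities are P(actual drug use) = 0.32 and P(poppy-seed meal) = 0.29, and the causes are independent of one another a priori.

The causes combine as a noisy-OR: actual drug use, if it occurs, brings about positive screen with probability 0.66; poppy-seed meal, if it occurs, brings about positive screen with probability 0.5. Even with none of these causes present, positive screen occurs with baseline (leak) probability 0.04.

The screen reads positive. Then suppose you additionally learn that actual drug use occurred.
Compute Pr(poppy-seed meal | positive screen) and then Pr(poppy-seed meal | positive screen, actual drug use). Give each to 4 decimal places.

Pr(poppy-seed meal | positive screen) ≈ 0.5111; Pr(poppy-seed meal | positive screen, actual drug use) ≈ 0.3366

Under noisy-OR, P(positive screen | causes) = 1 − (1−0.04)·∏(1−qᵢ) over the active causes.
P(positive screen) = 0.04·0.68·0.71 + 0.52·0.68·0.29 + 0.6736·0.32·0.71 + 0.8368·0.32·0.29 = 0.019312 + 0.102544 + 0.153042 + 0.077655 = 0.352553
Of this, 0.180199 comes from 0.102544 + 0.077655 (the poppy-seed meal=true cases).
Hence the posterior is 0.180199/0.352553 ≈ 0.5111.

With the extra evidence:
P(positive screen | actual drug use) = 0.6736×0.71 + 0.8368×0.29 = 0.478256 + 0.242672 = 0.720928
Of this, 0.242672 comes from 0.8368×0.29 (the poppy-seed meal=true cases).
Hence the posterior is 0.242672/0.720928 ≈ 0.3366.
The drop from 0.5111 to 0.3366 is the explaining-away (discounting) effect.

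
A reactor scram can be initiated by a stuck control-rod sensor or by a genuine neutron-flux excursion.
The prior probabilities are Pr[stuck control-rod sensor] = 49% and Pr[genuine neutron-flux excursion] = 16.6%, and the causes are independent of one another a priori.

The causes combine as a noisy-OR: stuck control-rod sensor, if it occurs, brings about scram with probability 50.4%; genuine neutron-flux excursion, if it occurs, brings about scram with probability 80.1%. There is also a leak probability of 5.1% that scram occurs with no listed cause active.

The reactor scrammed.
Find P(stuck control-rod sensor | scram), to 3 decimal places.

P(stuck control-rod sensor | scram) ≈ 0.762

Under noisy-OR, P(scram | causes) = 1 − (1−0.051)·∏(1−qᵢ) over the active causes.
P(scram) = 0.051·0.51·0.834 + 0.811149·0.51·0.166 + 0.529296·0.49·0.834 + 0.90633·0.49·0.166 = 0.021692 + 0.068672 + 0.216302 + 0.073721 = 0.380387
The stuck control-rod sensor-present share is 0.216302 + 0.073721 = 0.290023.
Hence the posterior is 0.290023/0.380387 ≈ 0.762.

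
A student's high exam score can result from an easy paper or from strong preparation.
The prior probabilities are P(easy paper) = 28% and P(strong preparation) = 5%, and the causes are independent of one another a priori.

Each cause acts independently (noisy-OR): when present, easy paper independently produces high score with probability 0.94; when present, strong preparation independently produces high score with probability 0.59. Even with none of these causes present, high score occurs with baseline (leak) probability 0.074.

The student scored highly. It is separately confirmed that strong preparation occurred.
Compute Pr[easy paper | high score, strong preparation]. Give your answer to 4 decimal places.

Pr[easy paper | high score, strong preparation] ≈ 0.3799

Under noisy-OR, P(high score | causes) = 1 − (1−0.074)·∏(1−qᵢ) over the active causes.
Enumerate both values of easy paper and weight by the priors:
  P(high score | strong preparation) = 0.62034*0.72 + 0.97722*0.28
        = 0.446645 + 0.273622 = 0.720267
Keeping only the easy paper-present terms gives 0.273622, so
  P(easy paper | high score, strong preparation) = 0.273622 / 0.720267 ≈ 0.3799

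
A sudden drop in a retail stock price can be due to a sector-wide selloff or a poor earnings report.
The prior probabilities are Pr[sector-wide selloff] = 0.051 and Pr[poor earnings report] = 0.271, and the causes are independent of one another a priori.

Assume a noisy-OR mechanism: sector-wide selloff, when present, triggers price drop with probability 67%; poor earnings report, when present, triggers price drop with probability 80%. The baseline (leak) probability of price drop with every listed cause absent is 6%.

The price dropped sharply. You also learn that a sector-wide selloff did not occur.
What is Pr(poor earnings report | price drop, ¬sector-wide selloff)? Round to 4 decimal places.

Pr(poor earnings report | price drop, ¬sector-wide selloff) ≈ 0.8342

Under noisy-OR, P(price drop | causes) = 1 − (1−0.06)·∏(1−qᵢ) over the active causes.
Enumerate both values of poor earnings report and weight by the priors:
  P(price drop | ¬sector-wide selloff) = 0.06·0.729 + 0.812·0.271
        = 0.043740 + 0.220052 = 0.263792
Keeping only the poor earnings report-present terms gives 0.220052, so
  P(poor earnings report | price drop, ¬sector-wide selloff) = 0.220052 / 0.263792 ≈ 0.8342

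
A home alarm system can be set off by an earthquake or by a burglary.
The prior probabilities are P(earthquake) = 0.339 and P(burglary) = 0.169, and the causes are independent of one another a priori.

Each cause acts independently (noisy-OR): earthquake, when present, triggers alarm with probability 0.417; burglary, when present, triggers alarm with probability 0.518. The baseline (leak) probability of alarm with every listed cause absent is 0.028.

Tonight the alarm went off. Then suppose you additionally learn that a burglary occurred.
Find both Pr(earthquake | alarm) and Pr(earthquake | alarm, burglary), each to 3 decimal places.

Under noisy-OR, P(alarm | causes) = 1 − (1−0.028)·∏(1−qᵢ) over the active causes.
By total probability over the 4 (earthquake, burglary) configurations:
  P(alarm) = 0.028·0.661·0.831 + 0.531496·0.661·0.169 + 0.433324·0.339·0.831 + 0.726862·0.339·0.169
        = 0.015380 + 0.059373 + 0.122071 + 0.041643 = 0.238467
Configurations with earthquake contribute 0.163714, so
  P(earthquake | alarm) = 0.163714 / 0.238467 ≈ 0.687

With the extra evidence:
Weight on earthquake=true, given the evidence: 0.726862×0.339 = 0.246406
Denominator P(alarm | burglary): 0.531496×0.661 + 0.726862×0.339 = 0.597725
Posterior = 0.246406 / 0.597725 ≈ 0.412

Pr(earthquake | alarm) ≈ 0.687; Pr(earthquake | alarm, burglary) ≈ 0.412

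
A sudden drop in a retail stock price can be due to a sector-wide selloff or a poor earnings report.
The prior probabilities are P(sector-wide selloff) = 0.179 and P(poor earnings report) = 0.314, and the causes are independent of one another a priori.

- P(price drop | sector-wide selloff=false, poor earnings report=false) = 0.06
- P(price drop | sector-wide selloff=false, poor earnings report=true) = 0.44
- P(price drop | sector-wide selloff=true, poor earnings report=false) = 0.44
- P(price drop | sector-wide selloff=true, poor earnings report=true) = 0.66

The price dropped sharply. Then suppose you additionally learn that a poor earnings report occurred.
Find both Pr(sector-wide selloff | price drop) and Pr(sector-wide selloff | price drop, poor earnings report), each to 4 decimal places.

Pr(sector-wide selloff | price drop) ≈ 0.3823; Pr(sector-wide selloff | price drop, poor earnings report) ≈ 0.2464

P(price drop) = 0.06×0.821×0.686 + 0.44×0.821×0.314 + 0.44×0.179×0.686 + 0.66×0.179×0.314 = 0.033792 + 0.113429 + 0.054029 + 0.037096 = 0.238346
The sector-wide selloff-present share is 0.054029 + 0.037096 = 0.091125.
So P(sector-wide selloff | price drop) = 0.091125/0.238346 ≈ 0.3823.

With the extra evidence:
P(price drop | poor earnings report) = 0.44·0.821 + 0.66·0.179 = 0.361240 + 0.118140 = 0.479380
The sector-wide selloff-present share is 0.66·0.179 = 0.118140.
So P(sector-wide selloff | price drop, poor earnings report) = 0.118140/0.479380 ≈ 0.2464.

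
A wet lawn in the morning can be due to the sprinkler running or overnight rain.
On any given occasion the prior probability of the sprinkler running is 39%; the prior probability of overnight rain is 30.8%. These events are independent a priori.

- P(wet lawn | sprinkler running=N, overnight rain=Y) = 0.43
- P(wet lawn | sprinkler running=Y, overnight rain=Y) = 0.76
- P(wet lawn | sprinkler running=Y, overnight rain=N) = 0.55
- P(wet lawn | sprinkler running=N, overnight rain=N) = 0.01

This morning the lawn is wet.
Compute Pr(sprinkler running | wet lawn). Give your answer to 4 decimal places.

Pr(sprinkler running | wet lawn) ≈ 0.7382

P(wet lawn) = 0.01*0.61*0.692 + 0.43*0.61*0.308 + 0.55*0.39*0.692 + 0.76*0.39*0.308 = 0.004221 + 0.080788 + 0.148434 + 0.091291 = 0.324734
Of this, 0.239725 comes from 0.148434 + 0.091291 (the sprinkler running=true cases).
Hence the posterior is 0.239725/0.324734 ≈ 0.7382.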